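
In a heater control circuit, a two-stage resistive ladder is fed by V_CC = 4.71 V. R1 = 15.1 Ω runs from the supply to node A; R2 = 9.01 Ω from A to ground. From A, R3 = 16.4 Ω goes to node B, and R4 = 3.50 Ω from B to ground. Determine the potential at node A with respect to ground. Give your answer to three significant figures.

Looking into the second stage from A: R3 + R4 = 19.90 Ω appears in parallel with R2.
R2 ‖ (R3+R4) = 6.202 Ω.
First divider: V_A = V_CC · 6.202/(15.1 + 6.202) = 1.371 V.

V_A ≈ 1.37 V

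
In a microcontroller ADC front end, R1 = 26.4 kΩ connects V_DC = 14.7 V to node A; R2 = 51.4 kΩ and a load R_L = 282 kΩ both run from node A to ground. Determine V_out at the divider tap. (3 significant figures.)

V_out ≈ 9.15 V

R2 ‖ R_L = (51.4 × 282)/(51.4 + 282) = 43.48 kΩ.
Then V_out = V_DC · R2'/(R1 + R2') = 14.7 × 43.48/69.88 = 9.146 V.
(Unloaded it would be 9.71 V; the load pulls it down.)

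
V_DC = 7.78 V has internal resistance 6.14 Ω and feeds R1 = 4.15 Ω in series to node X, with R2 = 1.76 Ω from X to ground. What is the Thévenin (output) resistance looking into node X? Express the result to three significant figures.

R_th ≈ 1.50 Ω

R1' = 6.14 + 4.15 = 10.29 Ω (source resistance + R1).
Zeroing V_DC shorts the top of R1' to ground, so R_th = R1' ‖ R2 = 1.503 Ω.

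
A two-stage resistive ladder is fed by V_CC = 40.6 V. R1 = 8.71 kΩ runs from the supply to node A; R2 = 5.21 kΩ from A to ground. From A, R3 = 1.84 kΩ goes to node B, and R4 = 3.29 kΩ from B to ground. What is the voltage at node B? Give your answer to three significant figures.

V_B ≈ 5.96 V

Node A sees R2 in parallel with the series input of stage 2, R3 + R4 = 5.130 kΩ.
R2 ‖ (R3+R4) = 2.585 kΩ.
First divider: V_A = V_CC · 2.585/(8.71 + 2.585) = 9.291 V.
Stage 2 is unloaded, so V_B = V_A · R4/(R3+R4) = 9.291 × 3.29/5.130 = 5.959 V.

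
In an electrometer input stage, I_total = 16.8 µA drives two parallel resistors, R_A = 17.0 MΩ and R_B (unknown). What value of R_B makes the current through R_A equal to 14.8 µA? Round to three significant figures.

R_B ≈ 126 MΩ

Two-branch current divider: I_A = I_total · R_B/(R_A + R_B).
With f = 0.8810, R_B = R_A · f/(1−f) = 17.0 × 7.400 = 125.8 MΩ.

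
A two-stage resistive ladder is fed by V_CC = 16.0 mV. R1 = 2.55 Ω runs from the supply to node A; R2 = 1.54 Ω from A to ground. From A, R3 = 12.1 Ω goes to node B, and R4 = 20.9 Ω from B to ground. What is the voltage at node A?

V_A ≈ 5.85 mV

Node A sees R2 in parallel with the series input of stage 2, R3 + R4 = 33.00 Ω.
Effective lower resistance at A: R2 ‖ 33.00 = 1.471 Ω.
V_A = 16.0 × 1.471/(2.55 + 1.471) = 5.854 mV.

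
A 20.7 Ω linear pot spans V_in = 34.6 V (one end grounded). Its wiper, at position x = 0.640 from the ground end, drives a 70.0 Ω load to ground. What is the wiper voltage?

Split the track: R_lower = x·R_p = 13.25 Ω, R_upper = (1−x)·R_p = 7.452 Ω.
Lower segment in parallel with the load: 13.25 ‖ 70.0 = 11.14 Ω.
Loaded-divider output: V_out = 34.6 × 0.5992 = 20.73 V.

V_out ≈ 20.7 V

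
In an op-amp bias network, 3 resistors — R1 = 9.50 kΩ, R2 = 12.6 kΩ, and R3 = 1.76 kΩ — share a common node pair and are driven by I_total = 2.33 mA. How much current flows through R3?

Conductances: ΣG = 1/9.50 + 1/12.6 + 1/1.76 = 0.7528 (1/kΩ).
Current divider: I(R3) = I_total · G_k/ΣG = 2.33 × (0.5682/0.7528) = 2.33 × 0.7547 = 1.759 mA.

I ≈ 1.76 mA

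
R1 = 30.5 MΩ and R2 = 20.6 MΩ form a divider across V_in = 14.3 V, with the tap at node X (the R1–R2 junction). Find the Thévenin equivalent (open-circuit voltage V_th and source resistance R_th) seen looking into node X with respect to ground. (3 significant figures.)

V_th ≈ 5.76 V, R_th ≈ 12.3 MΩ

With X open, the divider is unloaded: V_th = 14.3 × 20.6/51.10 = 5.765 V.
With V_in suppressed (replaced by a short), R_th = R1 ‖ R2 = (30.50 × 20.6)/(30.50 + 20.6) = 12.30 MΩ.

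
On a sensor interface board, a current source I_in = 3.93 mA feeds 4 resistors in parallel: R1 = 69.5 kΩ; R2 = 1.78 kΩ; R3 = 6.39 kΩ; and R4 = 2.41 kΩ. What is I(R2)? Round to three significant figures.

I ≈ 1.92 mA

Total conductance ΣG = 1/69.5 + 1/1.78 + 1/6.39 + 1/2.41 = 1.148 (units of 1/kΩ).
R2 takes the fraction G_k/ΣG = 0.5618/1.148 = 0.4895, so I = 3.93 × 0.4895 = 1.924 mA.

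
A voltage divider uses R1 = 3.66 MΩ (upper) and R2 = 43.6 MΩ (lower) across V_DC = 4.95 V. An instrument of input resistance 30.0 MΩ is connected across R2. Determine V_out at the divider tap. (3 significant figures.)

V_out ≈ 4.10 V

First combine the lower leg with the load: R2 ‖ R_L = 17.77 MΩ.
Now apply the divider: V_out = 4.95 × 0.8292 = 4.105 V.
(Unloaded it would be 4.57 V; the load pulls it down.)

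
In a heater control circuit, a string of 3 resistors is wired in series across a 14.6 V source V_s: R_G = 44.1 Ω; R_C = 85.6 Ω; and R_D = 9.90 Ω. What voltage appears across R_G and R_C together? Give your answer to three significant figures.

Series total: ΣR = 44.1 + 85.6 + 9.90 = 139.6 Ω.
R_{R_G..R_C} = 44.1 + 85.6 = 129.7 Ω.
By the voltage-divider rule, V = 14.6 × 129.7/139.6 = 13.56 V.

V ≈ 13.6 V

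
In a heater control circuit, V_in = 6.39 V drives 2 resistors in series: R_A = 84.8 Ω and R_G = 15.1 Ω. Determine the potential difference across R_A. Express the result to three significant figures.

V ≈ 5.42 V

Total series resistance ΣR = 84.8 + 15.1 = 99.90 Ω.
V = V_in · R/ΣR = 6.39 × 0.8488 = 5.424 V.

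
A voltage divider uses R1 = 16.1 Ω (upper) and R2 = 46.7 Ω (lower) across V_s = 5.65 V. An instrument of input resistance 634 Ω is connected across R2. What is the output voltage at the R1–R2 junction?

V_out ≈ 4.12 V

First combine the lower leg with the load: R2 ‖ R_L = 43.50 Ω.
Voltage divider with the loaded lower leg: V_out = 5.65 × 43.50/(16.1 + 43.50) = 5.65 × 0.7298 = 4.124 V.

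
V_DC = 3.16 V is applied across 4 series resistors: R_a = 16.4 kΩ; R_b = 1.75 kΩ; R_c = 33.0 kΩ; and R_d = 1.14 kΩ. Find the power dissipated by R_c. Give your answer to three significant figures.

The common current is I = 3.16/52.29 = 0.06043 mA.
V(R_c) = I·R = 1.994 V; P = V·I = 1.994 × 0.06043 = 0.1205 mW.

P ≈ 0.121 mW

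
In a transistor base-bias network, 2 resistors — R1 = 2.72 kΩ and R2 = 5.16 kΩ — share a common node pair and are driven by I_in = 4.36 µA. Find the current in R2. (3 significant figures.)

With just two branches, the current splits inversely with resistance.
I(R2) = 4.36 × 2.72/(2.72 + 5.16) = 4.36 × 0.3452 = 1.505 µA.

I ≈ 1.50 µA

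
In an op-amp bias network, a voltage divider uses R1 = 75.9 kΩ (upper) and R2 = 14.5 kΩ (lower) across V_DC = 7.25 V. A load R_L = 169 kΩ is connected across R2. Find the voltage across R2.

V_out ≈ 1.08 V

The load sits in parallel with R2, giving an effective lower resistance R2' = R2·R_L/(R2+R_L) = 13.35 kΩ.
Voltage divider with the loaded lower leg: V_out = 7.25 × 13.35/(75.9 + 13.35) = 7.25 × 0.1496 = 1.085 V.
(Unloaded it would be 1.16 V; the load pulls it down.)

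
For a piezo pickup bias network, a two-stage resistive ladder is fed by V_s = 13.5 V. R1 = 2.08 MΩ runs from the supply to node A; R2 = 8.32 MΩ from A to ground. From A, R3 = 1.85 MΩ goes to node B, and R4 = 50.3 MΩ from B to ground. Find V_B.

The second stage (R3 + R4 = 52.15 MΩ) loads node A in parallel with R2.
Effective lower resistance at A: R2 ‖ 52.15 = 7.175 MΩ.
V_A = 13.5 × 7.175/(2.08 + 7.175) = 10.47 V.
Stage 2 is unloaded, so V_B = V_A · R4/(R3+R4) = 10.47 × 50.3/52.15 = 10.09 V.

V_B ≈ 10.1 V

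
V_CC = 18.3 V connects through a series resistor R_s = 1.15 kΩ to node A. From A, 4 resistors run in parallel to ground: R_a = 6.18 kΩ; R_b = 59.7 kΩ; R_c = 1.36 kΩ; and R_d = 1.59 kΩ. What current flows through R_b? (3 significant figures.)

Combine the parallel branches: R_p = (1/6.18 + 1/59.7 + 1/1.36 + 1/1.59)⁻¹ = 0.6482 kΩ.
Node voltage V_A = V_CC · R_p/(R_s + R_p) = 18.3 × 0.3605 = 6.596 V.
Branch current I = V_A/R_b = 6.596/59.7 = 0.1105 mA.

I ≈ 0.110 mA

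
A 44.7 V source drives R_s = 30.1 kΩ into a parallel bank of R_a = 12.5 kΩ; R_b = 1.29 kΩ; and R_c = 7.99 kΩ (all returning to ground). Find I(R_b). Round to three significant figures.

I ≈ 1.14 mA

Combine the parallel branches: R_p = (1/12.5 + 1/1.29 + 1/7.99)⁻¹ = 1.020 kΩ.
Node voltage V_A = V_CC · R_p/(R_s + R_p) = 44.7 × 0.03278 = 1.465 V.
Branch current I = V_A/R_b = 1.465/1.29 = 1.136 mA.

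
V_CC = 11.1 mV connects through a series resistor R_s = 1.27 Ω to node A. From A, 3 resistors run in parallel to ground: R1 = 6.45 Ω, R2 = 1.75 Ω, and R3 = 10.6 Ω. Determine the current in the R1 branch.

Combine the parallel branches: R_p = (1/6.45 + 1/1.75 + 1/10.6)⁻¹ = 1.218 Ω.
V_A = 11.1 × 1.218/2.488 = 5.435 mV.
Branch current I = V_A/R1 = 5.435/6.45 = 0.8426 mA.
(Equivalently: I_total = 4.461 mA, then current-divider fraction G_k/ΣG = 0.1889.)

I ≈ 0.843 mA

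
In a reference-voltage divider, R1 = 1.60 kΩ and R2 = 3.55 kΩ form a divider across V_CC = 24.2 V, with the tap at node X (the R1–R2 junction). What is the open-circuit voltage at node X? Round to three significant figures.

V_th is the unloaded tap voltage: V_CC · R2/(R1+R2) = 24.2 × 0.6893 = 16.68 V.

V_th ≈ 16.7 V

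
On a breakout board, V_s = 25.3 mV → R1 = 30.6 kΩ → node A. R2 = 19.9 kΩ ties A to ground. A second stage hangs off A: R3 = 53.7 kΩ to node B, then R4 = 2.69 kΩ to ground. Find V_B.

V_B ≈ 0.392 mV

Looking into the second stage from A: R3 + R4 = 56.39 kΩ appears in parallel with R2.
R2 ‖ (R3+R4) = 14.71 kΩ.
So V_A = 25.3 × 0.3246 = 8.213 mV.
Stage 2 is unloaded, so V_B = V_A · R4/(R3+R4) = 8.213 × 2.69/56.39 = 0.3918 mV.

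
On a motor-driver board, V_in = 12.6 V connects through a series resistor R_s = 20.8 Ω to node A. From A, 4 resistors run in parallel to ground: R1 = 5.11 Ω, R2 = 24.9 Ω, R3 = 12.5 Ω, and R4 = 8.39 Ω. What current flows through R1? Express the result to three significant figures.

I ≈ 0.245 A

Parallel bank: R_p = 1/(1/5.11 + 1/24.9 + 1/12.5 + 1/8.39) = 2.299 Ω.
V_A by voltage divider: V_A = 12.6 × 2.299/(20.8 + 2.299) = 1.254 V.
I(R1) = V_A / R1 = 1.254/5.11 = 0.2454 A.
(Equivalently: I_total = 0.5455 A, then current-divider fraction G_k/ΣG = 0.4498.)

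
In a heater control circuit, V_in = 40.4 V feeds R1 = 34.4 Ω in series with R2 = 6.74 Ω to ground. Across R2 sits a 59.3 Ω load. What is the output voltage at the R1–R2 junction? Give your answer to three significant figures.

V_out ≈ 6.04 V

First combine the lower leg with the load: R2 ‖ R_L = 6.052 Ω.
Then V_out = V_in · R2'/(R1 + R2') = 40.4 × 6.052/40.45 = 6.044 V.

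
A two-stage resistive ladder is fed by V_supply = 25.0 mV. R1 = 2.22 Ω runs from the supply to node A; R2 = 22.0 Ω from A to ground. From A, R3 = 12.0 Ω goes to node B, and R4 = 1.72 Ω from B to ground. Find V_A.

Node A sees R2 in parallel with the series input of stage 2, R3 + R4 = 13.72 Ω.
R2 ‖ (R3+R4) = 8.450 Ω.
So V_A = 25.0 × 0.7919 = 19.80 mV.

V_A ≈ 19.8 mV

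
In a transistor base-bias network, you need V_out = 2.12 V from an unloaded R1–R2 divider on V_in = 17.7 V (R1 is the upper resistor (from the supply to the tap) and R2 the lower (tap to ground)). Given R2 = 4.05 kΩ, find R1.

R1 ≈ 29.8 kΩ

Required fraction k = V_out/V_in = 0.1198.
R1 = R2·(1/k − 1) = 4.05 × 7.349 = 29.76 kΩ.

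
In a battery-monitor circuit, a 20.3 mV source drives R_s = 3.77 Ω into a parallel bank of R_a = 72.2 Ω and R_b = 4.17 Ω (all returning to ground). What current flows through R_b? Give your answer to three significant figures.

Combine the parallel branches: R_p = (1/72.2 + 1/4.17)⁻¹ = 3.942 Ω.
Node voltage V_A = V_CC · R_p/(R_s + R_p) = 20.3 × 0.5112 = 10.38 mV.
Branch current I = V_A/R_b = 10.38/4.17 = 2.488 mA.

I ≈ 2.49 mA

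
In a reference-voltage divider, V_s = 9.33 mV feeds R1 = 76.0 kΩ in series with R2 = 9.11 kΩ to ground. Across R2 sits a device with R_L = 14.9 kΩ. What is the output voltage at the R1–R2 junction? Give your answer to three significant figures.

First combine the lower leg with the load: R2 ‖ R_L = 5.653 kΩ.
Voltage divider with the loaded lower leg: V_out = 9.33 × 5.653/(76.0 + 5.653) = 9.33 × 0.06924 = 0.6460 mV.
(Unloaded it would be 0.999 mV; the load pulls it down.)

V_out ≈ 0.646 mV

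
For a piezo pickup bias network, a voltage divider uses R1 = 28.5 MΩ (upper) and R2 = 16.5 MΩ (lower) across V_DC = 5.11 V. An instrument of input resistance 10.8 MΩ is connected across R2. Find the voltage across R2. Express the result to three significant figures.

V_out ≈ 0.952 V

R2 ‖ R_L = (16.5 × 10.8)/(16.5 + 10.8) = 6.527 MΩ.
Then V_out = V_DC · R2'/(R1 + R2') = 5.11 × 6.527/35.03 = 0.9523 V.
(Unloaded it would be 1.87 V; the load pulls it down.)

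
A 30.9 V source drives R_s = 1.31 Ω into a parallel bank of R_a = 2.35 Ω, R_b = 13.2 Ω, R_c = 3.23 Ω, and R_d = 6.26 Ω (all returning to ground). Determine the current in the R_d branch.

I ≈ 2.17 A

Equivalent of the parallel group: R_p = 1.030 Ω.
Node voltage V_A = V_DC · R_p/(R_s + R_p) = 30.9 × 0.4402 = 13.60 V.
I(R_d) = V_A / R_d = 13.60/6.26 = 2.173 A.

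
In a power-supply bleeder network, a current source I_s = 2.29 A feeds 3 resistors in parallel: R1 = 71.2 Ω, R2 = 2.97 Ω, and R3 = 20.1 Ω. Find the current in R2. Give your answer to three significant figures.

Total conductance ΣG = 1/71.2 + 1/2.97 + 1/20.1 = 0.4005 (units of 1/Ω).
Current divider: I(R2) = I_s · G_k/ΣG = 2.29 × (0.3367/0.4005) = 2.29 × 0.8407 = 1.925 A.

I ≈ 1.93 A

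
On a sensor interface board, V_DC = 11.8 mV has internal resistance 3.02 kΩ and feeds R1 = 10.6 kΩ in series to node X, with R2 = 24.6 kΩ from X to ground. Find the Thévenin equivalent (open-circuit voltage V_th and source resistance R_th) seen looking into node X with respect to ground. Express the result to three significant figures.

V_th ≈ 7.59 mV, R_th ≈ 8.77 kΩ

R1' = 3.02 + 10.6 = 13.62 kΩ (source resistance + R1).
Open-circuit (no load on X): V_th = V_DC · R2/(R1' + R2) = 11.8 × 24.6/(13.62 + 24.6) = 7.595 mV.
With V_DC suppressed (replaced by a short), R_th = R1' ‖ R2 = (13.62 × 24.6)/(13.62 + 24.6) = 8.766 kΩ.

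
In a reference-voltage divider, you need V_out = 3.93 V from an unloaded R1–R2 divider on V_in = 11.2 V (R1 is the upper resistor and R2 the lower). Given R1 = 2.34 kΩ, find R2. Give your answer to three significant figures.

R2 ≈ 1.26 kΩ

The divider ratio is R2/(R1+R2) = 3.93/11.2 = 0.3509.
So R2 = R1 · V_out/(V_in − V_out) = 2.34 × 3.93/(11.2 − 3.93) = 2.34 × 0.5406 = 1.265 kΩ.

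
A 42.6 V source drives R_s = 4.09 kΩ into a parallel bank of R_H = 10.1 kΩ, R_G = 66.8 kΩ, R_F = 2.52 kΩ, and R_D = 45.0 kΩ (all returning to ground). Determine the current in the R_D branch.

I ≈ 0.298 mA

Combine the parallel branches: R_p = (1/10.1 + 1/66.8 + 1/2.52 + 1/45.0)⁻¹ = 1.876 kΩ.
Node voltage V_A = V_CC · R_p/(R_s + R_p) = 42.6 × 0.3145 = 13.40 V.
I(R_D) = V_A / R_D = 13.40/45.0 = 0.2977 mA.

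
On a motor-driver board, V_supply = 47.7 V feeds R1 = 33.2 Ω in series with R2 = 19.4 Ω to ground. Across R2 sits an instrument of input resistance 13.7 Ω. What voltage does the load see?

The load sits in parallel with R2, giving an effective lower resistance R2' = R2·R_L/(R2+R_L) = 8.030 Ω.
Now apply the divider: V_out = 47.7 × 0.1948 = 9.290 V.

V_out ≈ 9.29 V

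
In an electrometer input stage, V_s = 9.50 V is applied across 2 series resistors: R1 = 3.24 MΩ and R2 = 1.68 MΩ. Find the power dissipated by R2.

P ≈ 6.26 µW

Series current I = V_s/ΣR = 9.50/4.920 = 1.931 µA.
V(R2) = I·R = 3.244 V; P = V·I = 3.244 × 1.931 = 6.264 µW.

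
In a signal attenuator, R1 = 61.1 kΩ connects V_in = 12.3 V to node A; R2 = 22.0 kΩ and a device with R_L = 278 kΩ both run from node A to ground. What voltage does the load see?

First combine the lower leg with the load: R2 ‖ R_L = 20.39 kΩ.
Then V_out = V_in · R2'/(R1 + R2') = 12.3 × 20.39/81.49 = 3.077 V.

V_out ≈ 3.08 V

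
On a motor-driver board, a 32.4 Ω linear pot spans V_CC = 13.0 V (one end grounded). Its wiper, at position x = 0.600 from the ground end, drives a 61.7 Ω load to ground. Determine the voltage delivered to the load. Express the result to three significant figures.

Lower segment x·R_p = 19.44 Ω; upper segment (1−x)·R_p = 12.96 Ω.
Lower segment in parallel with the load: 19.44 ‖ 61.7 = 14.78 Ω.
Loaded-divider output: V_out = 13.0 × 0.5328 = 6.927 V.
(Unloaded: V_out = x·V_CC = 7.80 V.)

V_out ≈ 6.93 V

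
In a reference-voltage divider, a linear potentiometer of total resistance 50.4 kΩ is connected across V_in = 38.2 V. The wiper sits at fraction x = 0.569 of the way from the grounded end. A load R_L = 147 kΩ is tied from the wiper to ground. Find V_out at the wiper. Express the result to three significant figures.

V_out ≈ 20.0 V

Lower segment x·R_p = 28.68 kΩ; upper segment (1−x)·R_p = 21.72 kΩ.
Lower segment in parallel with the load: 28.68 ‖ 147 = 24.00 kΩ.
V_out = 38.2 × 24.00/(21.72 + 24.00) = 20.05 V.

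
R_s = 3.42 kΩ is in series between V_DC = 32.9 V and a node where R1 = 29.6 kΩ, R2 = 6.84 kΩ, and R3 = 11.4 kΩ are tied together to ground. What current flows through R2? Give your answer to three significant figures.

I ≈ 2.51 mA

Combine the parallel branches: R_p = (1/29.6 + 1/6.84 + 1/11.4)⁻¹ = 3.735 kΩ.
V_A = 32.9 × 3.735/7.155 = 17.18 V.
Branch current I = V_A/R2 = 17.18/6.84 = 2.511 mA.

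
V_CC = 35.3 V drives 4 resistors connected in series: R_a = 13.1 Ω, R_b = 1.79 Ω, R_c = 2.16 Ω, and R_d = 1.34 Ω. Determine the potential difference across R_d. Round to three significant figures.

Series total: ΣR = 13.1 + 1.79 + 2.16 + 1.34 = 18.39 Ω.
By the voltage-divider rule, V = 35.3 × 1.340/18.39 = 2.572 V.

V ≈ 2.57 V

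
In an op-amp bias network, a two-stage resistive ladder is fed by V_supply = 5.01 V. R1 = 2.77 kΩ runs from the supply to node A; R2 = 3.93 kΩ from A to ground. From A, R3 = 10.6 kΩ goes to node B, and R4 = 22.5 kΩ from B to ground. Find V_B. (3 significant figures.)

V_B ≈ 1.90 V

The second stage (R3 + R4 = 33.10 kΩ) loads node A in parallel with R2.
Effective lower resistance at A: R2 ‖ 33.10 = 3.513 kΩ.
First divider: V_A = V_supply · 3.513/(2.77 + 3.513) = 2.801 V.
V_B = V_A × 0.6798 = 1.904 V.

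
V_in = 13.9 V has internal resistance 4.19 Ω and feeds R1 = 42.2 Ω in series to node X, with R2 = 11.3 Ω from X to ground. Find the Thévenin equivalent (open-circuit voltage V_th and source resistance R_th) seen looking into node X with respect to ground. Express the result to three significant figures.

R1' = 4.19 + 42.2 = 46.39 Ω (source resistance + R1).
Open-circuit (no load on X): V_th = V_in · R2/(R1' + R2) = 13.9 × 11.3/(46.39 + 11.3) = 2.723 V.
Looking into X with the source shorted: R_th = R1'·R2/(R1'+R2) = 46.39 × 11.3/57.69 = 9.087 Ω.

V_th ≈ 2.72 V, R_th ≈ 9.09 Ω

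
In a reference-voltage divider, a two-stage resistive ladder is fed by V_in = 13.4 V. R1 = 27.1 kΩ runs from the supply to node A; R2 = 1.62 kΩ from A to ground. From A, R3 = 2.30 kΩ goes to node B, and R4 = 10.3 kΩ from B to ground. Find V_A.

The second stage (R3 + R4 = 12.60 kΩ) loads node A in parallel with R2.
Effective lower resistance at A: R2 ‖ 12.60 = 1.435 kΩ.
First divider: V_A = V_in · 1.435/(27.1 + 1.435) = 0.6741 V.

V_A ≈ 0.674 V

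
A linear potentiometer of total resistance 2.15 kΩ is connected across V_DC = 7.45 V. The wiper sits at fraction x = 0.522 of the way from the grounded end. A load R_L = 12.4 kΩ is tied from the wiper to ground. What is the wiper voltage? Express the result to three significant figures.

V_out ≈ 3.73 V

Lower segment x·R_p = 1.122 kΩ; upper segment (1−x)·R_p = 1.028 kΩ.
R_L loads the lower segment: effective lower R = 1.029 kΩ.
Then V_out = V_DC · 1.029/(1.028 + 1.029) = 3.728 V.
(Unloaded: V_out = x·V_DC = 3.89 V.)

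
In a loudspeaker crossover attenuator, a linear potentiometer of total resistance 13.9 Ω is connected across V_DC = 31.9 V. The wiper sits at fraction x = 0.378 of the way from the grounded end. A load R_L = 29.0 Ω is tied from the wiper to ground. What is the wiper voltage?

V_out ≈ 10.8 V

The pot divides into 8.646 Ω above the wiper and 5.254 Ω below.
(x·R_p) ‖ R_L = 4.448 Ω.
Loaded-divider output: V_out = 31.9 × 0.3397 = 10.84 V.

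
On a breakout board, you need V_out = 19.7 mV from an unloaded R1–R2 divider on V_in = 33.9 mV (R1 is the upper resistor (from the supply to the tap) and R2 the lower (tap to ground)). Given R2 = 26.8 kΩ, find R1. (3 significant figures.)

R1 ≈ 19.3 kΩ

V_out/V_in = R2/(R1+R2) = 0.5811.
So R1 = R2 · (V_in/V_out − 1) = 26.8 × (33.9/19.7 − 1) = 26.8 × 0.7208 = 19.32 kΩ.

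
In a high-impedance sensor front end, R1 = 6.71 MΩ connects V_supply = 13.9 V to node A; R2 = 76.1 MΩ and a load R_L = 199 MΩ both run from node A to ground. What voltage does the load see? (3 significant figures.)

V_out ≈ 12.4 V

First combine the lower leg with the load: R2 ‖ R_L = 55.05 MΩ.
Now apply the divider: V_out = 13.9 × 0.8914 = 12.39 V.
(Unloaded it would be 12.8 V; the load pulls it down.)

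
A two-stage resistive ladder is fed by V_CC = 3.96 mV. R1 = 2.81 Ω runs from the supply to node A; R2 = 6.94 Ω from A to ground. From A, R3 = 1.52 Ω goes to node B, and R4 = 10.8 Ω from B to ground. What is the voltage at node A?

V_A ≈ 2.43 mV

The second stage (R3 + R4 = 12.32 Ω) loads node A in parallel with R2.
Effective lower resistance at A: R2 ‖ 12.32 = 4.439 Ω.
First divider: V_A = V_CC · 4.439/(2.81 + 4.439) = 2.425 mV.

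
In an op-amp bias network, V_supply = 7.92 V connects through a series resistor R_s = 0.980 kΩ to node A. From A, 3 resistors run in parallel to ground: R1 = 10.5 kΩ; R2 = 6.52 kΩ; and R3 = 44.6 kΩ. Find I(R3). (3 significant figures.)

I ≈ 0.140 mA

Combine the parallel branches: R_p = (1/10.5 + 1/6.52 + 1/44.6)⁻¹ = 3.690 kΩ.
V_A by voltage divider: V_A = 7.92 × 3.690/(0.980 + 3.690) = 6.258 V.
I(R3) = V_A / R3 = 6.258/44.6 = 0.1403 mA.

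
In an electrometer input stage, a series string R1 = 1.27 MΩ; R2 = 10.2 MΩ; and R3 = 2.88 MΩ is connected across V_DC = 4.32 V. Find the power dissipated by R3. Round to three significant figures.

P ≈ 0.261 µW

Series current I = V_DC/ΣR = 4.32/14.35 = 0.3010 µA.
P(R3) = I²·R3 = (0.3010)² × 2.88 = 0.2610 µW.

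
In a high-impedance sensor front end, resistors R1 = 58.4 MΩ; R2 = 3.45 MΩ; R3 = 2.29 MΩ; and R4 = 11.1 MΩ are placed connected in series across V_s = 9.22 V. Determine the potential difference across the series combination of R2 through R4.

Series total: ΣR = 58.4 + 3.45 + 2.29 + 11.1 = 75.24 MΩ.
R_{R2..R4} = 3.45 + 2.29 + 11.1 = 16.84 MΩ.
Voltage divider: V = V_s · (16.84 / 75.24) = 9.22 × 0.2238 = 2.064 V.

V ≈ 2.06 V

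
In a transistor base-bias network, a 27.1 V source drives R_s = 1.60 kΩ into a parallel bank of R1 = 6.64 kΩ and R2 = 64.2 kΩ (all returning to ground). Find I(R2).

Equivalent of the parallel group: R_p = 6.018 kΩ.
V_A = 27.1 × 6.018/7.618 = 21.41 V.
I(R2) = V_A / R2 = 21.41/64.2 = 0.3335 mA.
(Equivalently: I_total = 3.558 mA, then current-divider fraction G_k/ΣG = 0.09373.)

I ≈ 0.333 mA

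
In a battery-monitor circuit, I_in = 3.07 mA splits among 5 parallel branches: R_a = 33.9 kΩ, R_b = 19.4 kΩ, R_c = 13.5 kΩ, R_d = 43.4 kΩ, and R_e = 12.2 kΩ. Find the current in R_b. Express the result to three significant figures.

Total conductance ΣG = 1/33.9 + 1/19.4 + 1/13.5 + 1/43.4 + 1/12.2 = 0.2601 (units of 1/kΩ).
R_b takes the fraction G_k/ΣG = 0.05155/0.2601 = 0.1982, so I = 3.07 × 0.1982 = 0.6083 mA.

I ≈ 0.608 mA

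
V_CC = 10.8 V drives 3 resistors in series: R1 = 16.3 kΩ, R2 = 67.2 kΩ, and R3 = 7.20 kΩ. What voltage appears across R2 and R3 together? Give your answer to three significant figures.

ΣR = 16.3 + 67.2 + 7.20 = 90.70 kΩ.
R_{R2..R3} = 67.2 + 7.20 = 74.40 kΩ.
By the voltage-divider rule, V = 10.8 × 74.40/90.70 = 8.859 V.

V ≈ 8.86 V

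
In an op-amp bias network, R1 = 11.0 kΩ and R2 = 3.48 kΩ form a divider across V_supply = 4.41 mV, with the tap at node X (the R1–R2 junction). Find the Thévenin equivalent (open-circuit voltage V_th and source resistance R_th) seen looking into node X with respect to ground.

V_th ≈ 1.06 mV, R_th ≈ 2.64 kΩ

V_th is the unloaded tap voltage: V_supply · R2/(R1+R2) = 4.41 × 0.2403 = 1.060 mV.
Zeroing V_supply shorts the top of R1 to ground, so R_th = R1 ‖ R2 = 2.644 kΩ.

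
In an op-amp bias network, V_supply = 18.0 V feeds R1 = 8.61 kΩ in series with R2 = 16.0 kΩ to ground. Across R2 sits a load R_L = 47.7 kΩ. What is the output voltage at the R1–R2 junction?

V_out ≈ 10.5 V

R2 ‖ R_L = (16.0 × 47.7)/(16.0 + 47.7) = 11.98 kΩ.
Then V_out = V_supply · R2'/(R1 + R2') = 18.0 × 11.98/20.59 = 10.47 V.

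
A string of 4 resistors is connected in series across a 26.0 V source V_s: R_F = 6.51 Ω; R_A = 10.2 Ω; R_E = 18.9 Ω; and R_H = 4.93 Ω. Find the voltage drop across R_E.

Series total: ΣR = 6.51 + 10.2 + 18.9 + 4.93 = 40.54 Ω.
Voltage divider: V = V_s · (18.90 / 40.54) = 26.0 × 0.4662 = 12.12 V.

V ≈ 12.1 V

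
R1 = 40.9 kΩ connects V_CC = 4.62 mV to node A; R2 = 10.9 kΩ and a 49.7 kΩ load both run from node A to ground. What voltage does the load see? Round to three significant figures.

First combine the lower leg with the load: R2 ‖ R_L = 8.939 kΩ.
Voltage divider with the loaded lower leg: V_out = 4.62 × 8.939/(40.9 + 8.939) = 4.62 × 0.1794 = 0.8287 mV.
(Unloaded it would be 0.972 mV; the load pulls it down.)

V_out ≈ 0.829 mV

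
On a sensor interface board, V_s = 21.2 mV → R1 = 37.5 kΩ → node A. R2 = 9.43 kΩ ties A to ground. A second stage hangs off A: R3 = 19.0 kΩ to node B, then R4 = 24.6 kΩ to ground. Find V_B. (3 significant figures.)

Node A sees R2 in parallel with the series input of stage 2, R3 + R4 = 43.60 kΩ.
Effective lower resistance at A: R2 ‖ 43.60 = 7.753 kΩ.
So V_A = 21.2 × 0.1713 = 3.632 mV.
Then the unloaded second divider: V_B = V_A × R4/(R3+R4) = 3.632 × 0.5642 = 2.049 mV.

V_B ≈ 2.05 mV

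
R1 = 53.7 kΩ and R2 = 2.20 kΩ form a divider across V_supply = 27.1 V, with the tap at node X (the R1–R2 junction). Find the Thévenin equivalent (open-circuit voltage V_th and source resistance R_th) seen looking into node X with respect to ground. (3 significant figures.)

V_th ≈ 1.07 V, R_th ≈ 2.11 kΩ

Open-circuit (no load on X): V_th = V_supply · R2/(R1 + R2) = 27.1 × 2.20/(53.70 + 2.20) = 1.067 V.
With V_supply suppressed (replaced by a short), R_th = R1 ‖ R2 = (53.70 × 2.20)/(53.70 + 2.20) = 2.113 kΩ.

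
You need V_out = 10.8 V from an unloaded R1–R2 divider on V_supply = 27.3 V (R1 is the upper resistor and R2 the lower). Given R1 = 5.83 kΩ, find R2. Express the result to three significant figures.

R2 ≈ 3.82 kΩ

V_out/V_supply = R2/(R1+R2) = 0.3956.
R2 = R1 · 0.3956/(1 − 0.3956) = 3.816 kΩ.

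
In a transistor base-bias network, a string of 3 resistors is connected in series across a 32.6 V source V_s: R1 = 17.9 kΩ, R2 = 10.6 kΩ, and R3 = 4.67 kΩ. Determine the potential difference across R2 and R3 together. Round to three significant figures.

V ≈ 15.0 V

ΣR = 17.9 + 10.6 + 4.67 = 33.17 kΩ.
R_{R2..R3} = 10.6 + 4.67 = 15.27 kΩ.
V = V_s · R/ΣR = 32.6 × 0.4604 = 15.01 V.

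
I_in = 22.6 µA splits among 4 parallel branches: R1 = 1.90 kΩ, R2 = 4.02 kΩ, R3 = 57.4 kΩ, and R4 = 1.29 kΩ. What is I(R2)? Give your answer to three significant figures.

I ≈ 3.59 µA

ΣG = 1/1.90 + 1/4.02 + 1/57.4 + 1/1.29 = 1.568.
R2 takes the fraction G_k/ΣG = 0.2488/1.568 = 0.1587, so I = 22.6 × 0.1587 = 3.586 µA.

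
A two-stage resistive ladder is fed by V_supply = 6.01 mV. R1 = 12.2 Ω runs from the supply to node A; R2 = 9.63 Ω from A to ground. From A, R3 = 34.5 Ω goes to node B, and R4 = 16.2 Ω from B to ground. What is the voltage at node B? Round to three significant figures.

The second stage (R3 + R4 = 50.70 Ω) loads node A in parallel with R2.
R2 ‖ (R3+R4) = 8.093 Ω.
V_A = 6.01 × 8.093/(12.2 + 8.093) = 2.397 mV.
V_B = V_A × 0.3195 = 0.7658 mV.

V_B ≈ 0.766 mV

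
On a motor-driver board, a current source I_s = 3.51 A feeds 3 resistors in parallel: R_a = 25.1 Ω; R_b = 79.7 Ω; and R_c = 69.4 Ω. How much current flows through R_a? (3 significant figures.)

ΣG = 1/25.1 + 1/79.7 + 1/69.4 = 0.06680.
By the current-divider rule, I = I_s · G_k/ΣG = 3.51 × 0.5964 = 2.094 A.

I ≈ 2.09 A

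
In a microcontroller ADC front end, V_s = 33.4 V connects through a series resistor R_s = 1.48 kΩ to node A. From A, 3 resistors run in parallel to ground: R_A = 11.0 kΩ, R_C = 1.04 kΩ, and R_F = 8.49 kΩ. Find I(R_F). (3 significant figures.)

Parallel bank: R_p = 1/(1/11.0 + 1/1.04 + 1/8.49) = 0.8545 kΩ.
Node voltage V_A = V_s · R_p/(R_s + R_p) = 33.4 × 0.3660 = 12.23 V.
I(R_F) = V_A / R_F = 12.23/8.49 = 1.440 mA.

I ≈ 1.44 mA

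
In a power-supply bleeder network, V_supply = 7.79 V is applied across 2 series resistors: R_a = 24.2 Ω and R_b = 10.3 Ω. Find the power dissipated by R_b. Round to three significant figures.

P ≈ 0.525 W

Series current I = V_supply/ΣR = 7.79/34.50 = 0.2258 A.
P = I²R = 0.05098 × 10.3 = 0.5251 W.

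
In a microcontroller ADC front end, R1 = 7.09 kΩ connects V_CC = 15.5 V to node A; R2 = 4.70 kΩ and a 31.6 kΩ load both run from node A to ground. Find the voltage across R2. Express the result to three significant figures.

First combine the lower leg with the load: R2 ‖ R_L = 4.091 kΩ.
Now apply the divider: V_out = 15.5 × 0.3659 = 5.672 V.

V_out ≈ 5.67 V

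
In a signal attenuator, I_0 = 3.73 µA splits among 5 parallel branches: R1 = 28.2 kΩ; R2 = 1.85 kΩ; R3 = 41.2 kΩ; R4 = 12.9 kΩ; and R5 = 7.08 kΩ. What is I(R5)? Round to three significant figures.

Total conductance ΣG = 1/28.2 + 1/1.85 + 1/41.2 + 1/12.9 + 1/7.08 = 0.8190 (units of 1/kΩ).
R5 takes the fraction G_k/ΣG = 0.1412/0.8190 = 0.1725, so I = 3.73 × 0.1725 = 0.6432 µA.

I ≈ 0.643 µA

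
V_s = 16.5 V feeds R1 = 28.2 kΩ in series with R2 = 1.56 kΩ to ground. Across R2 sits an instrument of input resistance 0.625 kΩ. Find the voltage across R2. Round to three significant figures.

First combine the lower leg with the load: R2 ‖ R_L = 0.4462 kΩ.
Voltage divider with the loaded lower leg: V_out = 16.5 × 0.4462/(28.2 + 0.4462) = 16.5 × 0.01558 = 0.2570 V.

V_out ≈ 0.257 V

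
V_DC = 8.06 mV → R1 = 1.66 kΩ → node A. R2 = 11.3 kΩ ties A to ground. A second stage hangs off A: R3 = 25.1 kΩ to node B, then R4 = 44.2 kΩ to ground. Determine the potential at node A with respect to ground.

V_A ≈ 6.88 mV

Looking into the second stage from A: R3 + R4 = 69.30 kΩ appears in parallel with R2.
R2 ‖ (R3+R4) = 9.716 kΩ.
First divider: V_A = V_DC · 9.716/(1.66 + 9.716) = 6.884 mV.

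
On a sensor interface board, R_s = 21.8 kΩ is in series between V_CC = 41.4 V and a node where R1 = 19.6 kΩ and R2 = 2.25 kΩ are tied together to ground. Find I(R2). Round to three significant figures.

Parallel bank: R_p = 1/(1/19.6 + 1/2.25) = 2.018 kΩ.
V_A by voltage divider: V_A = 41.4 × 2.018/(21.8 + 2.018) = 3.508 V.
I(R2) = V_A / R2 = 3.508/2.25 = 1.559 mA.
(Check via current divider: I_total = 1.738 mA; share G_k/ΣG = 0.8970 → same result.)

I ≈ 1.56 mA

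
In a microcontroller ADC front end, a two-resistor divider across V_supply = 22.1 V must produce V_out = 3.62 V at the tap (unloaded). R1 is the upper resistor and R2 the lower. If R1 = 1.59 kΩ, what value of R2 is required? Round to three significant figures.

The divider ratio is R2/(R1+R2) = 3.62/22.1 = 0.1638.
R2 = R1 · 0.1638/(1 − 0.1638) = 0.3115 kΩ.

R2 ≈ 0.311 kΩ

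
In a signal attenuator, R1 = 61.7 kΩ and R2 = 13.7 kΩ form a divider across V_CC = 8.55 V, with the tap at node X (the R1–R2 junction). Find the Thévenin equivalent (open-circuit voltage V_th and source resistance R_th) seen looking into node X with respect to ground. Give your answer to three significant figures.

With X open, the divider is unloaded: V_th = 8.55 × 13.7/75.40 = 1.554 V.
Zeroing V_CC shorts the top of R1 to ground, so R_th = R1 ‖ R2 = 11.21 kΩ.

V_th ≈ 1.55 V, R_th ≈ 11.2 kΩ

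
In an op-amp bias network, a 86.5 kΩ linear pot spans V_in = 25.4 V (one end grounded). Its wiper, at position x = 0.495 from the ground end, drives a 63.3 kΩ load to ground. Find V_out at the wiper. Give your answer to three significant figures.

V_out ≈ 9.37 V

The pot divides into 43.68 kΩ above the wiper and 42.82 kΩ below.
(x·R_p) ‖ R_L = 25.54 kΩ.
V_out = 25.4 × 25.54/(43.68 + 25.54) = 9.372 V.
(Unloaded: V_out = x·V_in = 12.6 V.)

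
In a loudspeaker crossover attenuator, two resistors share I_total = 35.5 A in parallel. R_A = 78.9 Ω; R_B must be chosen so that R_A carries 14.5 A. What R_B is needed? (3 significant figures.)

Two-branch current divider: I_A = I_total · R_B/(R_A + R_B).
14.5/35.5 = R_B/(R_A + R_B) → R_B = R_A · (0.4085)/(1 − 0.4085) = 78.9 × 0.6905 = 54.48 Ω.

R_B ≈ 54.5 Ω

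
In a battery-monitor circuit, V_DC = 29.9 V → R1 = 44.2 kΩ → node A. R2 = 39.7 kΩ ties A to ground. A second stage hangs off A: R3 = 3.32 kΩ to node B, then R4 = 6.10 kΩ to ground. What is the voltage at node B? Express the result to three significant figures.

Looking into the second stage from A: R3 + R4 = 9.420 kΩ appears in parallel with R2.
R2 ‖ (R3+R4) = 7.613 kΩ.
So V_A = 29.9 × 0.1469 = 4.394 V.
V_B = V_A × 0.6476 = 2.845 V.

V_B ≈ 2.85 V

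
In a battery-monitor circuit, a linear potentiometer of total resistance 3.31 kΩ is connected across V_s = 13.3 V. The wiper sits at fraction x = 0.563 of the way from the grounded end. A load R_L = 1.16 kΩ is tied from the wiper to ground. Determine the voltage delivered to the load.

V_out ≈ 4.40 V

Lower segment x·R_p = 1.864 kΩ; upper segment (1−x)·R_p = 1.446 kΩ.
R_L loads the lower segment: effective lower R = 0.7150 kΩ.
Loaded-divider output: V_out = 13.3 × 0.3308 = 4.399 V.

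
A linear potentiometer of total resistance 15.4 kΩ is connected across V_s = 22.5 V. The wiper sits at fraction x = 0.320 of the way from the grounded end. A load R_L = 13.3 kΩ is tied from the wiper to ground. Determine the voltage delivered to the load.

The pot divides into 10.47 kΩ above the wiper and 4.928 kΩ below.
Lower segment in parallel with the load: 4.928 ‖ 13.3 = 3.596 kΩ.
Then V_out = V_s · 3.596/(10.47 + 3.596) = 5.751 V.

V_out ≈ 5.75 V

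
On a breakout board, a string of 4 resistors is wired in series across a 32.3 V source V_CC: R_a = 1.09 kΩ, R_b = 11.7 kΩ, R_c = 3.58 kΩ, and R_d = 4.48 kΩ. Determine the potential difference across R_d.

Total series resistance ΣR = 1.09 + 11.7 + 3.58 + 4.48 = 20.85 kΩ.
V = V_CC · R/ΣR = 32.3 × 0.2149 = 6.940 V.

V ≈ 6.94 V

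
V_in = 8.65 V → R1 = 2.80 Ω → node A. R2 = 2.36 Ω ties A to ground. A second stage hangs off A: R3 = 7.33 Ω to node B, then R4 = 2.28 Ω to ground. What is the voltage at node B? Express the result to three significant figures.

The second stage (R3 + R4 = 9.610 Ω) loads node A in parallel with R2.
R2 ‖ (R3+R4) = 1.895 Ω.
V_A = 8.65 × 1.895/(2.80 + 1.895) = 3.491 V.
Stage 2 is unloaded, so V_B = V_A · R4/(R3+R4) = 3.491 × 2.28/9.610 = 0.8282 V.

V_B ≈ 0.828 V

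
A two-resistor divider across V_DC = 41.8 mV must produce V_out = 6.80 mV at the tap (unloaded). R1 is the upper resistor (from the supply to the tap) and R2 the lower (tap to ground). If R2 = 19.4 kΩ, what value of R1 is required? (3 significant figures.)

Required fraction k = V_out/V_DC = 0.1627.
So R1 = R2 · (V_DC/V_out − 1) = 19.4 × (41.8/6.80 − 1) = 19.4 × 5.147 = 99.85 kΩ.

R1 ≈ 99.9 kΩ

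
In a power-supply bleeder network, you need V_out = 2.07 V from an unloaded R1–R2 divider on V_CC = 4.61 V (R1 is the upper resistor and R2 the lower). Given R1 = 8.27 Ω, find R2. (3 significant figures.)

R2 ≈ 6.74 Ω

The divider ratio is R2/(R1+R2) = 2.07/4.61 = 0.4490.
Rearranging, R2 = R1·k/(1−k) = 8.27 × 0.8150 = 6.740 Ω.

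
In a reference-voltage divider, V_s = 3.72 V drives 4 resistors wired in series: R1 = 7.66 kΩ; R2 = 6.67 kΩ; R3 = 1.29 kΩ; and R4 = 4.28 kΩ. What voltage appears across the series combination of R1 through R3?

V ≈ 2.92 V

Total series resistance ΣR = 7.66 + 6.67 + 1.29 + 4.28 = 19.90 kΩ.
R_{R1..R3} = 7.66 + 6.67 + 1.29 = 15.62 kΩ.
V = V_s · R/ΣR = 3.72 × 0.7849 = 2.920 V.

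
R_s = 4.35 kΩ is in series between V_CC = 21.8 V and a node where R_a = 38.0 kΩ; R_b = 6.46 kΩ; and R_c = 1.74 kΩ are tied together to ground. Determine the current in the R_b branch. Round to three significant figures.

Combine the parallel branches: R_p = (1/38.0 + 1/6.46 + 1/1.74)⁻¹ = 1.323 kΩ.
Node voltage V_A = V_CC · R_p/(R_s + R_p) = 21.8 × 0.2332 = 5.084 V.
Branch current I = V_A/R_b = 5.084/6.46 = 0.7870 mA.
(Check via current divider: I_total = 3.843 mA; share G_k/ΣG = 0.2048 → same result.)

I ≈ 0.787 mA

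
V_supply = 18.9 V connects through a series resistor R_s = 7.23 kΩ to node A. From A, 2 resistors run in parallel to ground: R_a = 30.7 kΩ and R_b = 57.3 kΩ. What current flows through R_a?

I ≈ 0.452 mA

Parallel bank: R_p = 1/(1/30.7 + 1/57.3) = 19.99 kΩ.
V_A by voltage divider: V_A = 18.9 × 19.99/(7.23 + 19.99) = 13.88 V.
Branch current I = V_A/R_a = 13.88/30.7 = 0.4521 mA.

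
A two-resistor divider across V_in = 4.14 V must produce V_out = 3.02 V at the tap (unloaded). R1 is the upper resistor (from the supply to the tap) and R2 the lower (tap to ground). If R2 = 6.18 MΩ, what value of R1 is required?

R1 ≈ 2.29 MΩ

The divider ratio is R2/(R1+R2) = 3.02/4.14 = 0.7295.
So R1 = R2 · (V_in/V_out − 1) = 6.18 × (4.14/3.02 − 1) = 6.18 × 0.3709 = 2.292 MΩ.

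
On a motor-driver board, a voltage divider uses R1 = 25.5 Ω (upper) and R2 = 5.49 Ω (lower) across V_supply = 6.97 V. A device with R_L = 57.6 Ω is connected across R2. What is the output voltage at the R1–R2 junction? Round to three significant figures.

V_out ≈ 1.14 V

R2 ‖ R_L = (5.49 × 57.6)/(5.49 + 57.6) = 5.012 Ω.
Now apply the divider: V_out = 6.97 × 0.1643 = 1.145 V.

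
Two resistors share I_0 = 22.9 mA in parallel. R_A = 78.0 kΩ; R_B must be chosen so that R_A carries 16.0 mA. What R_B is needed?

R_B ≈ 181 kΩ

The fraction through R_A equals R_B/(R_A+R_B).
With f = 0.6987, R_B = R_A · f/(1−f) = 78.0 × 2.319 = 180.9 kΩ.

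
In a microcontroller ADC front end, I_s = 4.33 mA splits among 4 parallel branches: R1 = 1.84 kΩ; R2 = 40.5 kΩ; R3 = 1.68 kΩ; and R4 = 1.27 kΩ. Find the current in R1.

I ≈ 1.21 mA

Conductances: ΣG = 1/1.84 + 1/40.5 + 1/1.68 + 1/1.27 = 1.951 (1/kΩ).
R1 takes the fraction G_k/ΣG = 0.5435/1.951 = 0.2786, so I = 4.33 × 0.2786 = 1.206 mA.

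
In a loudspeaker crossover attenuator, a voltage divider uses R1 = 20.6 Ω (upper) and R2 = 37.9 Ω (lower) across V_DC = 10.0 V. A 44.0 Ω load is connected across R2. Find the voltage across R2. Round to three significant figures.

V_out ≈ 4.97 V

The load sits in parallel with R2, giving an effective lower resistance R2' = R2·R_L/(R2+R_L) = 20.36 Ω.
Then V_out = V_DC · R2'/(R1 + R2') = 10.0 × 20.36/40.96 = 4.971 V.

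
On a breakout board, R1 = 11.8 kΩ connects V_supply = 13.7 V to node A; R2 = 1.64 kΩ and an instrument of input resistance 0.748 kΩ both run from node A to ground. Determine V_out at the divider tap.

First combine the lower leg with the load: R2 ‖ R_L = 0.5137 kΩ.
Now apply the divider: V_out = 13.7 × 0.04172 = 0.5715 V.
(Unloaded it would be 1.67 V; the load pulls it down.)

V_out ≈ 0.572 V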